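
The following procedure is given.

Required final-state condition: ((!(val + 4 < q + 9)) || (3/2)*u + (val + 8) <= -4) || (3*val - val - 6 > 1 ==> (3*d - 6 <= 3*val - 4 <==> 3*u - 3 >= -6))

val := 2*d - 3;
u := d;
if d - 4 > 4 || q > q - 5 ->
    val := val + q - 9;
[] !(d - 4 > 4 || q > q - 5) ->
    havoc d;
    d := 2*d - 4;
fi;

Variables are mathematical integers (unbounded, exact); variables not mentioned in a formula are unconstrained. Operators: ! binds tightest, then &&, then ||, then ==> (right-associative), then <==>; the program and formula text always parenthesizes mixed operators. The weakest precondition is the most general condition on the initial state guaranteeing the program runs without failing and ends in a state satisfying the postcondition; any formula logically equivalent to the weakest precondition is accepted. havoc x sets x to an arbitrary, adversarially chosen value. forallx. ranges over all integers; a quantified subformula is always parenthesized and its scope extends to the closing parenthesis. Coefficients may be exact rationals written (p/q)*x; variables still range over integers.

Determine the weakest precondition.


Working backward. After the program, the postcondition ((!(val + 4 < q + 9)) || (3/2)*u + (val + 8) <= -4) || (3*val - val - 6 > 1 ==> (3*d - 6 <= 3*val - 4 <==> 3*u - 3 >= -6)) must hold; in canonical form it is (!(val < q + 5)) || (3/2)*u + val <= -12 || (2*val > 7 ==> (3*d <= 3*val + 2 <==> 3*u >= -3)).
Then branch requires (!(val < 14)) || q + (3/2)*u + val <= -3 || (2*q + 2*val > 25 ==> (3*d <= 3*q + 3*val - 25 <==> 3*u >= -3)); else branch requires forall d_1. ((!(val < q + 5)) || (3/2)*u + val <= -12 || (2*val > 7 ==> (6*d_1 <= 3*val + 14 <==> 3*u >= -3))).
Before the if: (!(val < 14)) || q + (3/2)*u + val <= -3 || (2*q + 2*val > 25 ==> (3*d <= 3*q + 3*val - 25 <==> 3*u >= -3))
Before u := d: (!(val < 14)) || (3/2)*d + q + val <= -3 || (2*q + 2*val > 25 ==> (3*d <= 3*q + 3*val - 25 <==> 3*d >= -3))
Before val := 2*d - 3: (!(2*d < 17)) || (7/2)*d + q <= 0 || (4*d + 2*q > 31 ==> (3*d + 3*q >= 34 <==> 3*d >= -3))
Answer: WP = (!(2*d < 17)) || (7/2)*d + q <= 0 || (4*d + 2*q > 31 ==> (3*d + 3*q >= 34 <==> 3*d >= -3))


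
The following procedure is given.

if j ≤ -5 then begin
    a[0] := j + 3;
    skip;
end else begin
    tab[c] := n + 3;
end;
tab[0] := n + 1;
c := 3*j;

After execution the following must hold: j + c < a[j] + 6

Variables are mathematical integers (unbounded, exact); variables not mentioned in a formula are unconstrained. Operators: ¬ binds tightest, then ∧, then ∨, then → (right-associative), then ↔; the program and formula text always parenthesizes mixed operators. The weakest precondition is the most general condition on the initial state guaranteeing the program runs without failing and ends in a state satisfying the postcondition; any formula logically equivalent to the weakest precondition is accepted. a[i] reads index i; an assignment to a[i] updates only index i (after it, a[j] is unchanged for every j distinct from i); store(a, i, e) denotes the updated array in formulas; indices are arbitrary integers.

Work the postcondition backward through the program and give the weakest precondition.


Working backward. After the program, the postcondition j + c < a[j] + 6 must hold; in canonical form it is c + j < a[j] + 6.
Before c := 3*j: 4*j < a[j] + 6
Before tab[0] := n + 1: 4*j < a[j] + 6
Then branch requires 4*j < store(a, 0, j + 3)[j] + 6; else branch requires 4*j < a[j] + 6.
Before the if: (j ≤ -5 → 4*j < store(a, 0, j + 3)[j] + 6) ∧ ((¬(j ≤ -5)) → 4*j < a[j] + 6)
Answer: WP = (j ≤ -5 → 4*j < store(a, 0, j + 3)[j] + 6) ∧ ((¬(j ≤ -5)) → 4*j < a[j] + 6)


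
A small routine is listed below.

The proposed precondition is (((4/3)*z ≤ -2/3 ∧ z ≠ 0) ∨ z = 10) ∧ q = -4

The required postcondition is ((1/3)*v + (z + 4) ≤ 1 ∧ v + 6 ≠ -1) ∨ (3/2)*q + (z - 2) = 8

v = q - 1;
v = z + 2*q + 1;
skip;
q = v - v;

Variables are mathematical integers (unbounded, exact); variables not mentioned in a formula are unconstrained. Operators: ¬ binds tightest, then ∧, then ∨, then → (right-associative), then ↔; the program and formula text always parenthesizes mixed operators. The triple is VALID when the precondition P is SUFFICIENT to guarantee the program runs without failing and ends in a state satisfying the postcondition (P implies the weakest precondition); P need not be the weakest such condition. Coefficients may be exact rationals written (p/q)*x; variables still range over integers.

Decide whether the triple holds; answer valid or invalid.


Working backward. After the program, the postcondition ((1/3)*v + (z + 4) ≤ 1 ∧ v + 6 ≠ -1) ∨ (3/2)*q + (z - 2) = 8 must hold; in canonical form it is ((1/3)*v + z ≤ -3 ∧ v ≠ -7) ∨ (3/2)*q + z = 10.
Before q := v - v: ((1/3)*v + z ≤ -3 ∧ v ≠ -7) ∨ z = 10
Before skip: ((1/3)*v + z ≤ -3 ∧ v ≠ -7) ∨ z = 10
Before v := z + 2*q + 1: ((2/3)*q + (4/3)*z ≤ -10/3 ∧ 2*q + z ≠ -8) ∨ z = 10
Before v := q - 1: ((2/3)*q + (4/3)*z ≤ -10/3 ∧ 2*q + z ≠ -8) ∨ z = 10
The weakest precondition is ((2/3)*q + (4/3)*z ≤ -10/3 ∧ 2*q + z ≠ -8) ∨ z = 10.
Check whether (((4/3)*z ≤ -2/3 ∧ z ≠ 0) ∨ z = 10) ∧ q = -4 implies it.
Every state satisfying the precondition satisfies the weakest precondition: the implication holds.
Answer: valid


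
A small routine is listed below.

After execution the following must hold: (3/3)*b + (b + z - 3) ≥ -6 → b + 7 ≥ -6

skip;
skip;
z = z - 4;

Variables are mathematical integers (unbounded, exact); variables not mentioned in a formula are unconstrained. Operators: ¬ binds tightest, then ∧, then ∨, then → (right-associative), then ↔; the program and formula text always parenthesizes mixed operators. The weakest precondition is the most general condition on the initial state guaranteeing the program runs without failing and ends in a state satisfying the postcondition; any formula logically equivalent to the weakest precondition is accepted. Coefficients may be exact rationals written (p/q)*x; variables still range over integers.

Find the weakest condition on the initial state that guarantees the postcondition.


Working backward. After the program, the postcondition (3/3)*b + (b + z - 3) ≥ -6 → b + 7 ≥ -6 must hold; in canonical form it is 2*b + z ≥ -3 → b ≥ -13.
Before z := z - 4: 2*b + z ≥ 1 → b ≥ -13
Before skip: 2*b + z ≥ 1 → b ≥ -13
Before skip: 2*b + z ≥ 1 → b ≥ -13
Answer: WP = 2*b + z ≥ 1 → b ≥ -13


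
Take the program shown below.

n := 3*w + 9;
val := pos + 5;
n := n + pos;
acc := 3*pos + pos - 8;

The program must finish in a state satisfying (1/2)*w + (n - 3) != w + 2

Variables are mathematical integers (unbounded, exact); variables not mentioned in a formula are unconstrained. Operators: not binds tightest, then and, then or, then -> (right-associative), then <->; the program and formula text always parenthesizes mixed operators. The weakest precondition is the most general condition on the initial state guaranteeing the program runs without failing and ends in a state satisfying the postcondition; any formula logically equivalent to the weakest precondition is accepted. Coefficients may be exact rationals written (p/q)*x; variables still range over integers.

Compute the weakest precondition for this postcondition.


Working backward. After the program, the postcondition (1/2)*w + (n - 3) != w + 2 must hold; in canonical form it is n != (1/2)*w + 5.
Before acc := 3*pos + pos - 8: n != (1/2)*w + 5
Before n := n + pos: n + pos != (1/2)*w + 5
Before val := pos + 5: n + pos != (1/2)*w + 5
Before n := 3*w + 9: pos + (5/2)*w != -4
Answer: WP = pos + (5/2)*w != -4


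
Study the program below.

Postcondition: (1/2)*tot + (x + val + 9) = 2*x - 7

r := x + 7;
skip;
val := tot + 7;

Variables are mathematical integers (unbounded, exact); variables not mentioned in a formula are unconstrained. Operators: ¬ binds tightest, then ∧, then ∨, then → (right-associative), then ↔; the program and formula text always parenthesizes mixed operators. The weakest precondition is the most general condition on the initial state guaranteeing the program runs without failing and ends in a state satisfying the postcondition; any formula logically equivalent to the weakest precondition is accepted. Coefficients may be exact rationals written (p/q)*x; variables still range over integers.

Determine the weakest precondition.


Working backward. After the program, the postcondition (1/2)*tot + (x + val + 9) = 2*x - 7 must hold; in canonical form it is (1/2)*tot + val = x - 16.
Before val := tot + 7: (3/2)*tot = x - 23
Before skip: (3/2)*tot = x - 23
Before r := x + 7: (3/2)*tot = x - 23
Answer: WP = (3/2)*tot = x - 23


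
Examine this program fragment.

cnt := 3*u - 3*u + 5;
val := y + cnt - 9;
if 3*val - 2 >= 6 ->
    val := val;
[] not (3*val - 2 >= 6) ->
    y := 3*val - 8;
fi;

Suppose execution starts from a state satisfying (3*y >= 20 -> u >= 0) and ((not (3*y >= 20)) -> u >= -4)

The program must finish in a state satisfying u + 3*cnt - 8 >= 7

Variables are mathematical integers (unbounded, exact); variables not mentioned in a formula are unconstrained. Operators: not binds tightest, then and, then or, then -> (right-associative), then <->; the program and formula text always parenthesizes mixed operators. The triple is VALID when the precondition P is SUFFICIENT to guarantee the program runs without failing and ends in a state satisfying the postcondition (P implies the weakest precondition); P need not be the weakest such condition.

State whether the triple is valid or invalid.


Working backward. After the program, the postcondition u + 3*cnt - 8 >= 7 must hold; in canonical form it is 3*cnt + u >= 15.
Then branch requires 3*cnt + u >= 15; else branch requires 3*cnt + u >= 15.
Before the if: (3*val >= 8 -> 3*cnt + u >= 15) and ((not (3*val >= 8)) -> 3*cnt + u >= 15)
Before val := y + cnt - 9: (3*cnt + 3*y >= 35 -> 3*cnt + u >= 15) and ((not (3*cnt + 3*y >= 35)) -> 3*cnt + u >= 15)
Before cnt := 3*u - 3*u + 5: (3*y >= 20 -> u >= 0) and ((not (3*y >= 20)) -> u >= 0)
The weakest precondition is (3*y >= 20 -> u >= 0) and ((not (3*y >= 20)) -> u >= 0).
Check whether (3*y >= 20 -> u >= 0) and ((not (3*y >= 20)) -> u >= -4) implies it.
Countermodel: at the initial state u = -4, y = 6, the precondition holds but the weakest precondition fails.
Answer: invalid


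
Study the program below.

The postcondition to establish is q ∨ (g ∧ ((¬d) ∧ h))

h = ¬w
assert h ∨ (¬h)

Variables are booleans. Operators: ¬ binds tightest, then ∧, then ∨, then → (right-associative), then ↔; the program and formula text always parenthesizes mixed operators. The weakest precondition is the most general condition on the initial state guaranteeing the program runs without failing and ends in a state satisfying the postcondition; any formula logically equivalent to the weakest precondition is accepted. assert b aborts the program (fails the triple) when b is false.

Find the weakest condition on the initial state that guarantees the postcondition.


Working backward. After the program, the postcondition q ∨ (g ∧ ((¬d) ∧ h)) must hold; in canonical form it is q ∨ (g ∧ (¬d) ∧ h).
Before assert h ∨ (¬h): q ∨ (g ∧ (¬d) ∧ h)
Before h := ¬w: q ∨ (g ∧ (¬d) ∧ (¬w))
Answer: WP = q ∨ (g ∧ (¬d) ∧ (¬w))


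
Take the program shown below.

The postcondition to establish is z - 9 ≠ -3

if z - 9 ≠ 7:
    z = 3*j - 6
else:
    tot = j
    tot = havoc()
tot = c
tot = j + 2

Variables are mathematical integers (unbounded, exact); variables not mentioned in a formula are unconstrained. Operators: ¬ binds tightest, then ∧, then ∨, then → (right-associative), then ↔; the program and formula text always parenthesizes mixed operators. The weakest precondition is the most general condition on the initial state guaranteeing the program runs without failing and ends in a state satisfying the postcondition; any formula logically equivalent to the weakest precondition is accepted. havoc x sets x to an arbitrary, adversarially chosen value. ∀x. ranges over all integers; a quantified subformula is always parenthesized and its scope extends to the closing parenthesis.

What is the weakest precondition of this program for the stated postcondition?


Working backward. After the program, the postcondition z - 9 ≠ -3 must hold; in canonical form it is z ≠ 6.
Before tot := j + 2: z ≠ 6
Before tot := c: z ≠ 6
Then branch requires 3*j ≠ 12; else branch requires z ≠ 6.
Before the if: (z ≠ 16 → 3*j ≠ 12) ∧ ((¬(z ≠ 16)) → z ≠ 6)
Answer: WP = (z ≠ 16 → 3*j ≠ 12) ∧ ((¬(z ≠ 16)) → z ≠ 6)


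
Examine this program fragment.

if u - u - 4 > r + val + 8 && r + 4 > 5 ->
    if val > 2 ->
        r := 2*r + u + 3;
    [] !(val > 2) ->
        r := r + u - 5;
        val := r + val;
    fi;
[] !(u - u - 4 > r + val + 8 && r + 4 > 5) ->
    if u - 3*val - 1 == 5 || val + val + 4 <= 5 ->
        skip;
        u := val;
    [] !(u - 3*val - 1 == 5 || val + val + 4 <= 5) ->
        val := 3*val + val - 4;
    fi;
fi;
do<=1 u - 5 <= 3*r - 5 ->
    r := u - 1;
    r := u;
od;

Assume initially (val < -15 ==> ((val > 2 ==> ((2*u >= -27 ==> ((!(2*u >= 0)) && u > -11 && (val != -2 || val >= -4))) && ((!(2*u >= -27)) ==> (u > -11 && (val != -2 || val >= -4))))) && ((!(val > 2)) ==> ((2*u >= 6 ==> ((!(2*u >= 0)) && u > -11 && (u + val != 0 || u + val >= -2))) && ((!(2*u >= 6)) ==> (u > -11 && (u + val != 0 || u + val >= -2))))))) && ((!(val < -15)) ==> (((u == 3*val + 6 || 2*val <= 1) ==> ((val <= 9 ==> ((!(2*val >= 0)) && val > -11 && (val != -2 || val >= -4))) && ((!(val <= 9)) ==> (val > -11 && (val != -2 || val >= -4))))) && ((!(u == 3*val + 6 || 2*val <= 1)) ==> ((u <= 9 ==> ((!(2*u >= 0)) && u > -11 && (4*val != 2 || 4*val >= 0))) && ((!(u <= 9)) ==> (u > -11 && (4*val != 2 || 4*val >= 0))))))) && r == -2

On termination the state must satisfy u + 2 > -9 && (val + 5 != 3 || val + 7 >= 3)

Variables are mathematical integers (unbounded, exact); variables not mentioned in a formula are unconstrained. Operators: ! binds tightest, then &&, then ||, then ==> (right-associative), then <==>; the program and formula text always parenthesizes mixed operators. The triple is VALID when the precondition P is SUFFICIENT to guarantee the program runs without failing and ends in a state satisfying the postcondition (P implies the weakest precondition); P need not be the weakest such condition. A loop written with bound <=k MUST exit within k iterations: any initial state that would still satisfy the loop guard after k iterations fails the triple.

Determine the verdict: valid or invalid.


Working backward. After the program, the postcondition u + 2 > -9 && (val + 5 != 3 || val + 7 >= 3) must hold; in canonical form it is u > -11 && (val != -2 || val >= -4).
Before the loop (bound <=1), unroll the exhaustion recursion (WP_0 = exit-now case; WP_j = one more guarded iteration, up to j = 1):
  WP_0: (!(u <= 3*r)) && u > -11 && (val != -2 || val >= -4)
  WP_1: (u <= 3*r ==> ((!(2*u >= 0)) && u > -11 && (val != -2 || val >= -4))) && ((!(u <= 3*r)) ==> (u > -11 && (val != -2 || val >= -4)))
So before the loop: (u <= 3*r ==> ((!(2*u >= 0)) && u > -11 && (val != -2 || val >= -4))) && ((!(u <= 3*r)) ==> (u > -11 && (val != -2 || val >= -4)))
Then branch requires (val > 2 ==> ((6*r + 2*u >= -9 ==> ((!(2*u >= 0)) && u > -11 && (val != -2 || val >= -4))) && ((!(6*r + 2*u >= -9)) ==> (u > -11 && (val != -2 || val >= -4))))) && ((!(val > 2)) ==> ((3*r + 2*u >= 15 ==> ((!(2*u >= 0)) && u > -11 && (r + u + val != 3 || r + u + val >= 1))) && ((!(3*r + 2*u >= 15)) ==> (u > -11 && (r + u + val != 3 || r + u + val >= 1))))); else branch requires ((u == 3*val + 6 || 2*val <= 1) ==> ((val <= 3*r ==> ((!(2*val >= 0)) && val > -11 && (val != -2 || val >= -4))) && ((!(val <= 3*r)) ==> (val > -11 && (val != -2 || val >= -4))))) && ((!(u == 3*val + 6 || 2*val <= 1)) ==> ((u <= 3*r ==> ((!(2*u >= 0)) && u > -11 && (4*val != 2 || 4*val >= 0))) && ((!(u <= 3*r)) ==> (u > -11 && (4*val != 2 || 4*val >= 0))))).
Before the if: ((r + val < -12 && r > 1) ==> ((val > 2 ==> ((6*r + 2*u >= -9 ==> ((!(2*u >= 0)) && u > -11 && (val != -2 || val >= -4))) && ((!(6*r + 2*u >= -9)) ==> (u > -11 && (val != -2 || val >= -4))))) && ((!(val > 2)) ==> ((3*r + 2*u >= 15 ==> ((!(2*u >= 0)) && u > -11 && (r + u + val != 3 || r + u + val >= 1))) && ((!(3*r + 2*u >= 15)) ==> (u > -11 && (r + u + val != 3 || r + u + val >= 1))))))) && ((!(r + val < -12 && r > 1)) ==> (((u == 3*val + 6 || 2*val <= 1) ==> ((val <= 3*r ==> ((!(2*val >= 0)) && val > -11 && (val != -2 || val >= -4))) && ((!(val <= 3*r)) ==> (val > -11 && (val != -2 || val >= -4))))) && ((!(u == 3*val + 6 || 2*val <= 1)) ==> ((u <= 3*r ==> ((!(2*u >= 0)) && u > -11 && (4*val != 2 || 4*val >= 0))) && ((!(u <= 3*r)) ==> (u > -11 && (4*val != 2 || 4*val >= 0)))))))
The weakest precondition is ((r + val < -12 && r > 1) ==> ((val > 2 ==> ((6*r + 2*u >= -9 ==> ((!(2*u >= 0)) && u > -11 && (val != -2 || val >= -4))) && ((!(6*r + 2*u >= -9)) ==> (u > -11 && (val != -2 || val >= -4))))) && ((!(val > 2)) ==> ((3*r + 2*u >= 15 ==> ((!(2*u >= 0)) && u > -11 && (r + u + val != 3 || r + u + val >= 1))) && ((!(3*r + 2*u >= 15)) ==> (u > -11 && (r + u + val != 3 || r + u + val >= 1))))))) && ((!(r + val < -12 && r > 1)) ==> (((u == 3*val + 6 || 2*val <= 1) ==> ((val <= 3*r ==> ((!(2*val >= 0)) && val > -11 && (val != -2 || val >= -4))) && ((!(val <= 3*r)) ==> (val > -11 && (val != -2 || val >= -4))))) && ((!(u == 3*val + 6 || 2*val <= 1)) ==> ((u <= 3*r ==> ((!(2*u >= 0)) && u > -11 && (4*val != 2 || 4*val >= 0))) && ((!(u <= 3*r)) ==> (u > -11 && (4*val != 2 || 4*val >= 0))))))).
Check whether (val < -15 ==> ((val > 2 ==> ((2*u >= -27 ==> ((!(2*u >= 0)) && u > -11 && (val != -2 || val >= -4))) && ((!(2*u >= -27)) ==> (u > -11 && (val != -2 || val >= -4))))) && ((!(val > 2)) ==> ((2*u >= 6 ==> ((!(2*u >= 0)) && u > -11 && (u + val != 0 || u + val >= -2))) && ((!(2*u >= 6)) ==> (u > -11 && (u + val != 0 || u + val >= -2))))))) && ((!(val < -15)) ==> (((u == 3*val + 6 || 2*val <= 1) ==> ((val <= 9 ==> ((!(2*val >= 0)) && val > -11 && (val != -2 || val >= -4))) && ((!(val <= 9)) ==> (val > -11 && (val != -2 || val >= -4))))) && ((!(u == 3*val + 6 || 2*val <= 1)) ==> ((u <= 9 ==> ((!(2*u >= 0)) && u > -11 && (4*val != 2 || 4*val >= 0))) && ((!(u <= 9)) ==> (u > -11 && (4*val != 2 || 4*val >= 0))))))) && r == -2 implies it.
Countermodel: at the initial state r = -2, u = 2, val = -16, the precondition holds but the weakest precondition fails.
Answer: invalid


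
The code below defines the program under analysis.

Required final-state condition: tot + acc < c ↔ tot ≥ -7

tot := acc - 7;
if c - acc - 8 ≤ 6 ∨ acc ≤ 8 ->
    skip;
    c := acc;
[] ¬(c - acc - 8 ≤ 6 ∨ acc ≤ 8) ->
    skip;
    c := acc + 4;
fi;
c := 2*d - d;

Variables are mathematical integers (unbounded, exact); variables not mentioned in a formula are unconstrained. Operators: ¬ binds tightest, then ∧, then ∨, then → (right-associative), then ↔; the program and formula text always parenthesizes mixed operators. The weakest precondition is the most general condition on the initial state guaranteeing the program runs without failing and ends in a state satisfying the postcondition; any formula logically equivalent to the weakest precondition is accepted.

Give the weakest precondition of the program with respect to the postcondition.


Working backward. After the program, the postcondition tot + acc < c ↔ tot ≥ -7 must hold; in canonical form it is acc + tot < c ↔ tot ≥ -7.
Before c := 2*d - d: acc + tot < d ↔ tot ≥ -7
Then branch requires acc + tot < d ↔ tot ≥ -7; else branch requires acc + tot < d ↔ tot ≥ -7.
Before the if: ((c ≤ acc + 14 ∨ acc ≤ 8) → (acc + tot < d ↔ tot ≥ -7)) ∧ ((¬(c ≤ acc + 14 ∨ acc ≤ 8)) → (acc + tot < d ↔ tot ≥ -7))
Before tot := acc - 7: ((c ≤ acc + 14 ∨ acc ≤ 8) → (2*acc < d + 7 ↔ acc ≥ 0)) ∧ ((¬(c ≤ acc + 14 ∨ acc ≤ 8)) → (2*acc < d + 7 ↔ acc ≥ 0))
Answer: WP = ((c ≤ acc + 14 ∨ acc ≤ 8) → (2*acc < d + 7 ↔ acc ≥ 0)) ∧ ((¬(c ≤ acc + 14 ∨ acc ≤ 8)) → (2*acc < d + 7 ↔ acc ≥ 0))


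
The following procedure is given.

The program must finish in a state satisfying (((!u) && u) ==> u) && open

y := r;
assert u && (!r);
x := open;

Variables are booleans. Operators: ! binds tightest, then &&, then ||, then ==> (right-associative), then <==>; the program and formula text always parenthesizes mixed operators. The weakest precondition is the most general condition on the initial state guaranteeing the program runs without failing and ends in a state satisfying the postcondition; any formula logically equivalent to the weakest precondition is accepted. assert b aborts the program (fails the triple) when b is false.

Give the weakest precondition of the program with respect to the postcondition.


Working backward. After the program, the postcondition (((!u) && u) ==> u) && open must hold; in canonical form it is open.
Before x := open: open
Before assert u && (!r): u && (!r) && open
Before y := r: u && (!r) && open
Answer: WP = u && (!r) && open


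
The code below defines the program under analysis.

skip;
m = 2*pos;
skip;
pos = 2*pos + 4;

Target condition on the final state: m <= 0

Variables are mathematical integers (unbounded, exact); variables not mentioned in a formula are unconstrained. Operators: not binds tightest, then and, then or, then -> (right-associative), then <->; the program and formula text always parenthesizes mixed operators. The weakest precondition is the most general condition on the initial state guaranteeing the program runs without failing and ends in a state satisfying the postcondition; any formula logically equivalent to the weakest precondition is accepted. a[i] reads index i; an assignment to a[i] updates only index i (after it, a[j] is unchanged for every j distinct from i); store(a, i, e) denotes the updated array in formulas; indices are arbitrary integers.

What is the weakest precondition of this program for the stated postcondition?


Working backward. After the program, m <= 0 must hold.
Before pos := 2*pos + 4: m <= 0
Before skip: m <= 0
Before m := 2*pos: 2*pos <= 0
Before skip: 2*pos <= 0
Answer: WP = 2*pos <= 0


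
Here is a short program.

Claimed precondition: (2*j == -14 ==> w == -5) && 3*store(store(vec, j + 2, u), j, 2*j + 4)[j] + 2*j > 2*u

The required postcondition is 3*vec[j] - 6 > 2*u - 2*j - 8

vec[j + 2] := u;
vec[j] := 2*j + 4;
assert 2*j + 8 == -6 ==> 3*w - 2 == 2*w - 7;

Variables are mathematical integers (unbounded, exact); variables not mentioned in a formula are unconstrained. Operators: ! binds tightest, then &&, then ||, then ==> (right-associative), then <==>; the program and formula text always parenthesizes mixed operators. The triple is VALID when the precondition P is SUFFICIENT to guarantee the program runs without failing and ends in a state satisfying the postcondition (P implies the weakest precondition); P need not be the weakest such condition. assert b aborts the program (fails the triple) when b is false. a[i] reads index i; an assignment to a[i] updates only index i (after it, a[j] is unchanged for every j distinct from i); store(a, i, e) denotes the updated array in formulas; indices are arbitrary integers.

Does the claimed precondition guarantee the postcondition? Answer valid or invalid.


Working backward. After the program, the postcondition 3*vec[j] - 6 > 2*u - 2*j - 8 must hold; in canonical form it is 3*vec[j] + 2*j > 2*u - 2.
Before assert 2*j + 8 == -6 ==> 3*w - 2 == 2*w - 7: (2*j == -14 ==> w == -5) && 3*vec[j] + 2*j > 2*u - 2
Before vec[j] := 2*j + 4: (2*j == -14 ==> w == -5) && 3*store(vec, j, 2*j + 4)[j] + 2*j > 2*u - 2
Before vec[j + 2] := u: (2*j == -14 ==> w == -5) && 3*store(store(vec, j + 2, u), j, 2*j + 4)[j] + 2*j > 2*u - 2
The weakest precondition is (2*j == -14 ==> w == -5) && 3*store(store(vec, j + 2, u), j, 2*j + 4)[j] + 2*j > 2*u - 2.
Check whether (2*j == -14 ==> w == -5) && 3*store(store(vec, j + 2, u), j, 2*j + 4)[j] + 2*j > 2*u implies it.
Every state satisfying the precondition satisfies the weakest precondition: the implication holds.
Answer: valid


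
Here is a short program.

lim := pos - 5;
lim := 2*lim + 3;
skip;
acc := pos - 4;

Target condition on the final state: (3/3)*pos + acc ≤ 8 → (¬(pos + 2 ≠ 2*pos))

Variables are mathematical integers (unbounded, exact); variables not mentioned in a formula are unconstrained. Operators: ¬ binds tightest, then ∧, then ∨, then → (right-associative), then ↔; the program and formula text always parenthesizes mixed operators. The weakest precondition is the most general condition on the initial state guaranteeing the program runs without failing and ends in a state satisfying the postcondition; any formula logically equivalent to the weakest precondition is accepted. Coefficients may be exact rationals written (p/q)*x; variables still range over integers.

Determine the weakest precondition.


Working backward. After the program, the postcondition (3/3)*pos + acc ≤ 8 → (¬(pos + 2 ≠ 2*pos)) must hold; in canonical form it is acc + pos ≤ 8 → (¬(pos ≠ 2)).
Before acc := pos - 4: 2*pos ≤ 12 → (¬(pos ≠ 2))
Before skip: 2*pos ≤ 12 → (¬(pos ≠ 2))
Before lim := 2*lim + 3: 2*pos ≤ 12 → (¬(pos ≠ 2))
Before lim := pos - 5: 2*pos ≤ 12 → (¬(pos ≠ 2))
Answer: WP = 2*pos ≤ 12 → (¬(pos ≠ 2))


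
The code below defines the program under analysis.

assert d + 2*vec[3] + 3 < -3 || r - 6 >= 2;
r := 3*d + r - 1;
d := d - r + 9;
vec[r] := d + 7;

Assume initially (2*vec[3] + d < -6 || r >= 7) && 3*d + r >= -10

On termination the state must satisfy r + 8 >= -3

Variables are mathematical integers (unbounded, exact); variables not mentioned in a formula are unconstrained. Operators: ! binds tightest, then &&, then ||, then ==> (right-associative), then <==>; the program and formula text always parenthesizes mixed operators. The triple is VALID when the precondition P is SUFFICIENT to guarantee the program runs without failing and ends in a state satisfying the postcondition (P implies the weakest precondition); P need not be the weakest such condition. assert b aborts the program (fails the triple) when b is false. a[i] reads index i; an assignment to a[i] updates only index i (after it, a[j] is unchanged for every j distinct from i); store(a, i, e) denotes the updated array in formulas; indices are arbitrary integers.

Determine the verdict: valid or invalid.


Working backward. After the program, the postcondition r + 8 >= -3 must hold; in canonical form it is r >= -11.
Before vec[r] := d + 7: r >= -11
Before d := d - r + 9: r >= -11
Before r := 3*d + r - 1: 3*d + r >= -10
Before assert d + 2*vec[3] + 3 < -3 || r - 6 >= 2: (2*vec[3] + d < -6 || r >= 8) && 3*d + r >= -10
The weakest precondition is (2*vec[3] + d < -6 || r >= 8) && 3*d + r >= -10.
Check whether (2*vec[3] + d < -6 || r >= 7) && 3*d + r >= -10 implies it.
Countermodel: at the initial state d = 0, r = 7, vec = {[3] = 0, elsewhere 0}, the precondition holds but the weakest precondition fails.
Answer: invalid


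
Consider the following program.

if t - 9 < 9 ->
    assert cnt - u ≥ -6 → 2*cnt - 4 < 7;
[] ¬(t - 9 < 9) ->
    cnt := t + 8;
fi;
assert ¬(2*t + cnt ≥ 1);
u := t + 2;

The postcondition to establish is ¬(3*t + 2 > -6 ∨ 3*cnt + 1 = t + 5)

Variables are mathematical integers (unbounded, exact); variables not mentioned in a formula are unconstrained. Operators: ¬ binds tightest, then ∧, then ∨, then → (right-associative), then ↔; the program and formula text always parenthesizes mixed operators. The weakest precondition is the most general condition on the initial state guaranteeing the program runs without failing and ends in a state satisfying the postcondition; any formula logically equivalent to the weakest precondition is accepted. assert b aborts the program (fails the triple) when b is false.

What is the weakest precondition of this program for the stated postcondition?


Working backward. After the program, the postcondition ¬(3*t + 2 > -6 ∨ 3*cnt + 1 = t + 5) must hold; in canonical form it is ¬(3*t > -8 ∨ 3*cnt = t + 4).
Before u := t + 2: ¬(3*t > -8 ∨ 3*cnt = t + 4)
Before assert ¬(2*t + cnt ≥ 1): (¬(cnt + 2*t ≥ 1)) ∧ (¬(3*t > -8 ∨ 3*cnt = t + 4))
Then branch requires (cnt ≥ u - 6 → 2*cnt < 11) ∧ (¬(cnt + 2*t ≥ 1)) ∧ (¬(3*t > -8 ∨ 3*cnt = t + 4)); else branch requires (¬(3*t ≥ -7)) ∧ (¬(3*t > -8 ∨ 2*t = -20)).
Before the if: (t < 18 → ((cnt ≥ u - 6 → 2*cnt < 11) ∧ (¬(cnt + 2*t ≥ 1)) ∧ (¬(3*t > -8 ∨ 3*cnt = t + 4)))) ∧ ((¬(t < 18)) → ((¬(3*t ≥ -7)) ∧ (¬(3*t > -8 ∨ 2*t = -20))))
Answer: WP = (t < 18 → ((cnt ≥ u - 6 → 2*cnt < 11) ∧ (¬(cnt + 2*t ≥ 1)) ∧ (¬(3*t > -8 ∨ 3*cnt = t + 4)))) ∧ ((¬(t < 18)) → ((¬(3*t ≥ -7)) ∧ (¬(3*t > -8 ∨ 2*t = -20))))


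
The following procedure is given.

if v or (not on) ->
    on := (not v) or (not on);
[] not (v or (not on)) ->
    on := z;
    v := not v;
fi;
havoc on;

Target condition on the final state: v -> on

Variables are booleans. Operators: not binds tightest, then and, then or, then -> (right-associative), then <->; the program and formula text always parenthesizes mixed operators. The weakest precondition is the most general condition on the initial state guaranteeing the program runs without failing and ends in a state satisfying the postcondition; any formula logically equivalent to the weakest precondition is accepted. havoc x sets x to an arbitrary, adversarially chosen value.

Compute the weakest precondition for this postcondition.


Working backward. After the program, v -> on must hold.
Before havoc on: not v
Then branch requires not v; else branch requires v.
Before the if: ((v or (not on)) -> (not v)) and ((not (v or (not on))) -> v)
Answer: WP = ((v or (not on)) -> (not v)) and ((not (v or (not on))) -> v)


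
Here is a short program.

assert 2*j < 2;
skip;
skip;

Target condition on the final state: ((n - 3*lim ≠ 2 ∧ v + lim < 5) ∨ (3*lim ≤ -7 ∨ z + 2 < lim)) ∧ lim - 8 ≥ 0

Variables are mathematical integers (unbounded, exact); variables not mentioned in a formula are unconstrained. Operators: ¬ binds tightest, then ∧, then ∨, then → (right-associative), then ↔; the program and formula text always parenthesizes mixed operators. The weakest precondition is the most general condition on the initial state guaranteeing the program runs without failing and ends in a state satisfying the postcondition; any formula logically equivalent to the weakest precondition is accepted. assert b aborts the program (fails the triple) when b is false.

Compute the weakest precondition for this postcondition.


Working backward. After the program, the postcondition ((n - 3*lim ≠ 2 ∧ v + lim < 5) ∨ (3*lim ≤ -7 ∨ z + 2 < lim)) ∧ lim - 8 ≥ 0 must hold; in canonical form it is ((n ≠ 3*lim + 2 ∧ lim + v < 5) ∨ 3*lim ≤ -7 ∨ z < lim - 2) ∧ lim ≥ 8.
Before skip: ((n ≠ 3*lim + 2 ∧ lim + v < 5) ∨ 3*lim ≤ -7 ∨ z < lim - 2) ∧ lim ≥ 8
Before skip: ((n ≠ 3*lim + 2 ∧ lim + v < 5) ∨ 3*lim ≤ -7 ∨ z < lim - 2) ∧ lim ≥ 8
Before assert 2*j < 2: 2*j < 2 ∧ ((n ≠ 3*lim + 2 ∧ lim + v < 5) ∨ 3*lim ≤ -7 ∨ z < lim - 2) ∧ lim ≥ 8
Answer: WP = 2*j < 2 ∧ ((n ≠ 3*lim + 2 ∧ lim + v < 5) ∨ 3*lim ≤ -7 ∨ z < lim - 2) ∧ lim ≥ 8


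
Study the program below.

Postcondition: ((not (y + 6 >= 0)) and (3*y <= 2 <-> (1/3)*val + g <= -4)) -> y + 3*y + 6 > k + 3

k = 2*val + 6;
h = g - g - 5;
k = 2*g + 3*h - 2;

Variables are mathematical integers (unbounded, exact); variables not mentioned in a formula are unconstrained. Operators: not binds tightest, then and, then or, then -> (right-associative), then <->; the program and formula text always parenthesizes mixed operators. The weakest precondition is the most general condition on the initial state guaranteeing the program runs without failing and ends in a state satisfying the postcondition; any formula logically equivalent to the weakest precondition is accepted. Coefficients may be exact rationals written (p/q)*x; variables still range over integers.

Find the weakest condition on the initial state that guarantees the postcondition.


Working backward. After the program, the postcondition ((not (y + 6 >= 0)) and (3*y <= 2 <-> (1/3)*val + g <= -4)) -> y + 3*y + 6 > k + 3 must hold; in canonical form it is ((not (y >= -6)) and (3*y <= 2 <-> g + (1/3)*val <= -4)) -> 4*y > k - 3.
Before k := 2*g + 3*h - 2: ((not (y >= -6)) and (3*y <= 2 <-> g + (1/3)*val <= -4)) -> 4*y > 2*g + 3*h - 5
Before h := g - g - 5: ((not (y >= -6)) and (3*y <= 2 <-> g + (1/3)*val <= -4)) -> 4*y > 2*g - 20
Before k := 2*val + 6: ((not (y >= -6)) and (3*y <= 2 <-> g + (1/3)*val <= -4)) -> 4*y > 2*g - 20
Answer: WP = ((not (y >= -6)) and (3*y <= 2 <-> g + (1/3)*val <= -4)) -> 4*y > 2*g - 20


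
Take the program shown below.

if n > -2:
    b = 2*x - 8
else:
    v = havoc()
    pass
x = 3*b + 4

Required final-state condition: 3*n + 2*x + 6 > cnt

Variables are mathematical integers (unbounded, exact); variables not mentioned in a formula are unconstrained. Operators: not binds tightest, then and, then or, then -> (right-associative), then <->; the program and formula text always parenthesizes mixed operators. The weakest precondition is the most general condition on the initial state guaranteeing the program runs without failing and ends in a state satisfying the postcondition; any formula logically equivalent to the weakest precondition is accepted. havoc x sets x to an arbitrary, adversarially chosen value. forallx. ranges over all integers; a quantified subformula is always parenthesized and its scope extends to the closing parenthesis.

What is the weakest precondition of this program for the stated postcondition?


Working backward. After the program, the postcondition 3*n + 2*x + 6 > cnt must hold; in canonical form it is 3*n + 2*x > cnt - 6.
Before x := 3*b + 4: 6*b + 3*n > cnt - 14
Then branch requires 3*n + 12*x > cnt + 34; else branch requires 6*b + 3*n > cnt - 14.
Before the if: (n > -2 -> 3*n + 12*x > cnt + 34) and ((not (n > -2)) -> 6*b + 3*n > cnt - 14)
Answer: WP = (n > -2 -> 3*n + 12*x > cnt + 34) and ((not (n > -2)) -> 6*b + 3*n > cnt - 14)


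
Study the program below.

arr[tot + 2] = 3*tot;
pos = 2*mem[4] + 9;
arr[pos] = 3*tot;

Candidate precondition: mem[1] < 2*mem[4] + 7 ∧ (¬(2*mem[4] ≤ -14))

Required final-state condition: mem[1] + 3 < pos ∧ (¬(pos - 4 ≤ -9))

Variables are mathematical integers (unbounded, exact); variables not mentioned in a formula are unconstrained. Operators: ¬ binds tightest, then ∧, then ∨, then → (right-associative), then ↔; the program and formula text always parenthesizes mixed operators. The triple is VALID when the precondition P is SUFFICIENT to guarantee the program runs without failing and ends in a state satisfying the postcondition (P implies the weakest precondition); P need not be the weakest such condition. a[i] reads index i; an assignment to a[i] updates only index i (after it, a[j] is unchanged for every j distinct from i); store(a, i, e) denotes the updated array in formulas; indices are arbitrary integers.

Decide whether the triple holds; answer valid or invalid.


Working backward. After the program, the postcondition mem[1] + 3 < pos ∧ (¬(pos - 4 ≤ -9)) must hold; in canonical form it is mem[1] < pos - 3 ∧ (¬(pos ≤ -5)).
Before arr[pos] := 3*tot: mem[1] < pos - 3 ∧ (¬(pos ≤ -5))
Before pos := 2*mem[4] + 9: mem[1] < 2*mem[4] + 6 ∧ (¬(2*mem[4] ≤ -14))
Before arr[tot + 2] := 3*tot: mem[1] < 2*mem[4] + 6 ∧ (¬(2*mem[4] ≤ -14))
The weakest precondition is mem[1] < 2*mem[4] + 6 ∧ (¬(2*mem[4] ≤ -14)).
Check whether mem[1] < 2*mem[4] + 7 ∧ (¬(2*mem[4] ≤ -14)) implies it.
Countermodel: at the initial state mem = {[1] = 0, [4] = -3, elsewhere 0}, the precondition holds but the weakest precondition fails.
Answer: invalid


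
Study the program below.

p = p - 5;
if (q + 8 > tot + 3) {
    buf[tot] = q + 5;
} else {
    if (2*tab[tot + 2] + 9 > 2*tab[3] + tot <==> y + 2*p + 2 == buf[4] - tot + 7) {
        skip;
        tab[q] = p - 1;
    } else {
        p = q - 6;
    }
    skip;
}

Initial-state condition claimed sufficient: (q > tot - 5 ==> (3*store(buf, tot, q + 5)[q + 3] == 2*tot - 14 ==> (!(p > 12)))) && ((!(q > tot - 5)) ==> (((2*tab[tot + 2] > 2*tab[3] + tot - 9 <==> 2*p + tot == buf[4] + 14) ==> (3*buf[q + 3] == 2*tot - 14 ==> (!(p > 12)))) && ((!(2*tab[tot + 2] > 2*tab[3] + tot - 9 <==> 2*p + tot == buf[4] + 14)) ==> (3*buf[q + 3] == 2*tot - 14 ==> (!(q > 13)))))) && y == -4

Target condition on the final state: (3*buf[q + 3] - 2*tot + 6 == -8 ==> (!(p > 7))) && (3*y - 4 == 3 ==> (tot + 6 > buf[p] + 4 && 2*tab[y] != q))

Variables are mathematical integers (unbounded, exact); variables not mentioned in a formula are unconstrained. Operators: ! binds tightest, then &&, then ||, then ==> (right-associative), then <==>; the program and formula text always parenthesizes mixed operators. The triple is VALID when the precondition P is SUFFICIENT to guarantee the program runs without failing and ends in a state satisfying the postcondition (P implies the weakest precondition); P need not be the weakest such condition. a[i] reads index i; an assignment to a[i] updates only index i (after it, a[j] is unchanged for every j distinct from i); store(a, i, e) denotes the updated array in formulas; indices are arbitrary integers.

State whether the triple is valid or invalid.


Working backward. After the program, the postcondition (3*buf[q + 3] - 2*tot + 6 == -8 ==> (!(p > 7))) && (3*y - 4 == 3 ==> (tot + 6 > buf[p] + 4 && 2*tab[y] != q)) must hold; in canonical form it is (3*buf[q + 3] == 2*tot - 14 ==> (!(p > 7))) && (3*y == 7 ==> (tot > buf[p] - 2 && 2*tab[y] != q)).
Then branch requires (3*store(buf, tot, q + 5)[q + 3] == 2*tot - 14 ==> (!(p > 7))) && (3*y == 7 ==> (tot > store(buf, tot, q + 5)[p] - 2 && 2*tab[y] != q)); else branch requires ((2*tab[tot + 2] > 2*tab[3] + tot - 9 <==> 2*p + tot + y == buf[4] + 5) ==> ((3*buf[q + 3] == 2*tot - 14 ==> (!(p > 7))) && (3*y == 7 ==> (tot > buf[p] - 2 && 2*store(tab, q, p - 1)[y] != q)))) && ((!(2*tab[tot + 2] > 2*tab[3] + tot - 9 <==> 2*p + tot + y == buf[4] + 5)) ==> ((3*buf[q + 3] == 2*tot - 14 ==> (!(q > 13))) && (3*y == 7 ==> (tot > buf[q - 6] - 2 && 2*tab[y] != q)))).
Before the if: (q > tot - 5 ==> ((3*store(buf, tot, q + 5)[q + 3] == 2*tot - 14 ==> (!(p > 7))) && (3*y == 7 ==> (tot > store(buf, tot, q + 5)[p] - 2 && 2*tab[y] != q)))) && ((!(q > tot - 5)) ==> (((2*tab[tot + 2] > 2*tab[3] + tot - 9 <==> 2*p + tot + y == buf[4] + 5) ==> ((3*buf[q + 3] == 2*tot - 14 ==> (!(p > 7))) && (3*y == 7 ==> (tot > buf[p] - 2 && 2*store(tab, q, p - 1)[y] != q)))) && ((!(2*tab[tot + 2] > 2*tab[3] + tot - 9 <==> 2*p + tot + y == buf[4] + 5)) ==> ((3*buf[q + 3] == 2*tot - 14 ==> (!(q > 13))) && (3*y == 7 ==> (tot > buf[q - 6] - 2 && 2*tab[y] != q))))))
Before p := p - 5: (q > tot - 5 ==> ((3*store(buf, tot, q + 5)[q + 3] == 2*tot - 14 ==> (!(p > 12))) && (3*y == 7 ==> (tot > store(buf, tot, q + 5)[p - 5] - 2 && 2*tab[y] != q)))) && ((!(q > tot - 5)) ==> (((2*tab[tot + 2] > 2*tab[3] + tot - 9 <==> 2*p + tot + y == buf[4] + 15) ==> ((3*buf[q + 3] == 2*tot - 14 ==> (!(p > 12))) && (3*y == 7 ==> (tot > buf[p - 5] - 2 && 2*store(tab, q, p - 6)[y] != q)))) && ((!(2*tab[tot + 2] > 2*tab[3] + tot - 9 <==> 2*p + tot + y == buf[4] + 15)) ==> ((3*buf[q + 3] == 2*tot - 14 ==> (!(q > 13))) && (3*y == 7 ==> (tot > buf[q - 6] - 2 && 2*tab[y] != q))))))
The weakest precondition is (q > tot - 5 ==> ((3*store(buf, tot, q + 5)[q + 3] == 2*tot - 14 ==> (!(p > 12))) && (3*y == 7 ==> (tot > store(buf, tot, q + 5)[p - 5] - 2 && 2*tab[y] != q)))) && ((!(q > tot - 5)) ==> (((2*tab[tot + 2] > 2*tab[3] + tot - 9 <==> 2*p + tot + y == buf[4] + 15) ==> ((3*buf[q + 3] == 2*tot - 14 ==> (!(p > 12))) && (3*y == 7 ==> (tot > buf[p - 5] - 2 && 2*store(tab, q, p - 6)[y] != q)))) && ((!(2*tab[tot + 2] > 2*tab[3] + tot - 9 <==> 2*p + tot + y == buf[4] + 15)) ==> ((3*buf[q + 3] == 2*tot - 14 ==> (!(q > 13))) && (3*y == 7 ==> (tot > buf[q - 6] - 2 && 2*tab[y] != q)))))).
Check whether (q > tot - 5 ==> (3*store(buf, tot, q + 5)[q + 3] == 2*tot - 14 ==> (!(p > 12)))) && ((!(q > tot - 5)) ==> (((2*tab[tot + 2] > 2*tab[3] + tot - 9 <==> 2*p + tot == buf[4] + 14) ==> (3*buf[q + 3] == 2*tot - 14 ==> (!(p > 12)))) && ((!(2*tab[tot + 2] > 2*tab[3] + tot - 9 <==> 2*p + tot == buf[4] + 14)) ==> (3*buf[q + 3] == 2*tot - 14 ==> (!(q > 13)))))) && y == -4 implies it.
Countermodel: at the initial state buf = {[-39106] = -26068, [-39100] = -26068, [-39097] = -26068, [-39095] = -26068, [-39093] = -26068, [-4] = -26068, [3] = -26068, [4] = -39083, [8] = -26068, elsewhere -26068}, p = 13, q = -39100, tab = {[-39106] = -19552, [-39100] = -19552, [-39097] = -19552, [-39095] = -19552, [-39093] = -19552, [-4] = -19552, [3] = 0, [4] = -19552, [8] = -19552, elsewhere -19552}, tot = -39095, y = -4, the precondition holds but the weakest precondition fails.
Answer: invalid
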